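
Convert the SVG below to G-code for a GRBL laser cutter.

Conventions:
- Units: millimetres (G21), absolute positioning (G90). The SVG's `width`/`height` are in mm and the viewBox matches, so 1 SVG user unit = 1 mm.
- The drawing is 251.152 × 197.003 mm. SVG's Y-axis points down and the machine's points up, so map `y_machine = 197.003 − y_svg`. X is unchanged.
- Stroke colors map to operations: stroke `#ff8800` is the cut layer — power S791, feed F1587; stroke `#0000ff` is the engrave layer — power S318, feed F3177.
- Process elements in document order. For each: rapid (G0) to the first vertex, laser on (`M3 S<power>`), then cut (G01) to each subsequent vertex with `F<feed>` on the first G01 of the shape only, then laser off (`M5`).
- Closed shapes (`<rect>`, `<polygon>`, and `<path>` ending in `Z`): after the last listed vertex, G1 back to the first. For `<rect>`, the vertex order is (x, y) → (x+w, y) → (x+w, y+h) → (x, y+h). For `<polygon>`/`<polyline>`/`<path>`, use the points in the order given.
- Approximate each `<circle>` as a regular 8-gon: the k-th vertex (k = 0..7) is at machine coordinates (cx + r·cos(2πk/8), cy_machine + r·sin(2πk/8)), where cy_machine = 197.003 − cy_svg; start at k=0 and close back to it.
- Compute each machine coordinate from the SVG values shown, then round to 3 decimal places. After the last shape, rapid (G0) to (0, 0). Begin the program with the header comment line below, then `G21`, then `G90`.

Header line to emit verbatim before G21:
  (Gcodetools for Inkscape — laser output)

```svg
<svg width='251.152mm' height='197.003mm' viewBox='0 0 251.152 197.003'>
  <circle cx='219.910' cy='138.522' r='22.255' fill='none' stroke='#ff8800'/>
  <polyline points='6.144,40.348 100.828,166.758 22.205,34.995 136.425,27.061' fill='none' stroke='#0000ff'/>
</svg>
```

(Gcodetools for Inkscape — laser output)
G21
G90
G0 X242.165 Y58.481
M3 S791
G01 X235.647 Y74.218 F1587
G01 X219.910 Y80.736
G01 X204.173 Y74.218
G01 X197.655 Y58.481
G01 X204.173 Y42.744
G01 X219.910 Y36.226
G01 X235.647 Y42.744
G01 X242.165 Y58.481
M5
G0 X6.144 Y156.655
M3 S318
G01 X100.828 Y30.245 F3177
G01 X22.205 Y162.008
G01 X136.425 Y169.942
M5
G0 X0.000 Y0.000

1 u = 1 mm; y_m = 197.003 − y.

[1] `<circle>` circle, #ff8800→cut S791 F1587: (242.165,58.481) → (235.647,74.218) → (219.910,80.736) → (204.173,74.218) → (197.655,58.481) → (204.173,42.744) → (219.910,36.226) → (235.647,42.744) → (242.165,58.481) (closed)

[2] `<polyline>` open polyline, #0000ff→engrave S318 F3177: (6.144,156.655) → (100.828,30.245) → (22.205,162.008) → (136.425,169.942)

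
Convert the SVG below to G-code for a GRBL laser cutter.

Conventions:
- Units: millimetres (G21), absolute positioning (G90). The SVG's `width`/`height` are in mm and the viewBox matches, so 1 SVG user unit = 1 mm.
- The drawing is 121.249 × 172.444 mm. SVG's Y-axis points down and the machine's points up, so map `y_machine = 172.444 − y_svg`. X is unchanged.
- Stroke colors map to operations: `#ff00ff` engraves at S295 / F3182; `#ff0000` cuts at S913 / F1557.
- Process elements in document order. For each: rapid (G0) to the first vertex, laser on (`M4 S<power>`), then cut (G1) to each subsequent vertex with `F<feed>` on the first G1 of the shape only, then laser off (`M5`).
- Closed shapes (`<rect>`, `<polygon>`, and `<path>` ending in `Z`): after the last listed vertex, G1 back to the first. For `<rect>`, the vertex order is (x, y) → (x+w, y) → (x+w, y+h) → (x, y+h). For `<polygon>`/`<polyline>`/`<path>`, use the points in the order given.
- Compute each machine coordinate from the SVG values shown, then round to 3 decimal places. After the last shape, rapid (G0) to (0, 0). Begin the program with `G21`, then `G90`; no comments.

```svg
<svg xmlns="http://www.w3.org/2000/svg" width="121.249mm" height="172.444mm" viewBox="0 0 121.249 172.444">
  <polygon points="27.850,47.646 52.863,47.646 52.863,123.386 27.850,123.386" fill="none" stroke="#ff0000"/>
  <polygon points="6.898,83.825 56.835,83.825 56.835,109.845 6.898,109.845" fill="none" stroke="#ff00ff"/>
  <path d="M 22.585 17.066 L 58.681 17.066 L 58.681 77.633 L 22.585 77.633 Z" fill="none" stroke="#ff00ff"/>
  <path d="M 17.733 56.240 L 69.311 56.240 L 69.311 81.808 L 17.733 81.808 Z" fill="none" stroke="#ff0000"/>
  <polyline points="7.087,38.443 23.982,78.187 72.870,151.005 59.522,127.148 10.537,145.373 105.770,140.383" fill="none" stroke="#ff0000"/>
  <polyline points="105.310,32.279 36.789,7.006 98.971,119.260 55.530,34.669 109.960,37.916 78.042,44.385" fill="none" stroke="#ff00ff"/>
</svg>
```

Since the viewBox matches the mm dimensions, user units are millimetres directly. The only transform is the Y-flip y_m = 172.444 − y_svg.

Shape 1 is a rectangle drawn with `<polygon>`. Its stroke #ff0000 means cut at S913, F1557. After flipping Y the toolpath is (27.850,124.798) → (52.863,124.798) → (52.863,49.058) → (27.850,49.058) → (27.850,124.798), returning to the start.

Shape 2 is a rectangle drawn with `<polygon>`. Its stroke #ff00ff means engrave at S295, F3182. After flipping Y the toolpath is (6.898,88.619) → (56.835,88.619) → (56.835,62.599) → (6.898,62.599) → (6.898,88.619), returning to the start.

Shape 3 is a rectangle drawn with `<path>`. Its stroke #ff00ff means engrave at S295, F3182. After flipping Y the toolpath is (22.585,155.378) → (58.681,155.378) → (58.681,94.811) → (22.585,94.811) → (22.585,155.378), returning to the start.

Shape 4 is a rectangle drawn with `<path>`. Its stroke #ff0000 means cut at S913, F1557. After flipping Y the toolpath is (17.733,116.204) → (69.311,116.204) → (69.311,90.636) → (17.733,90.636) → (17.733,116.204), returning to the start.

Shape 5 is a open polyline drawn with `<polyline>`. Its stroke #ff0000 means cut at S913, F1557. After flipping Y the toolpath is (7.087,134.001) → (23.982,94.257) → (72.870,21.439) → (59.522,45.296) → (10.537,27.071) → (105.770,32.061).

Shape 6 is a open polyline drawn with `<polyline>`. Its stroke #ff00ff means engrave at S295, F3182. After flipping Y the toolpath is (105.310,140.165) → (36.789,165.438) → (98.971,53.184) → (55.530,137.775) → (109.960,134.528) → (78.042,128.059).

G21
G90
G0 X27.850 Y124.798
M4 S913
G1 X52.863 Y124.798 F1557
G1 X52.863 Y49.058
G1 X27.850 Y49.058
G1 X27.850 Y124.798
M5
G0 X6.898 Y88.619
M4 S295
G1 X56.835 Y88.619 F3182
G1 X56.835 Y62.599
G1 X6.898 Y62.599
G1 X6.898 Y88.619
M5
G0 X22.585 Y155.378
M4 S295
G1 X58.681 Y155.378 F3182
G1 X58.681 Y94.811
G1 X22.585 Y94.811
G1 X22.585 Y155.378
M5
G0 X17.733 Y116.204
M4 S913
G1 X69.311 Y116.204 F1557
G1 X69.311 Y90.636
G1 X17.733 Y90.636
G1 X17.733 Y116.204
M5
G0 X7.087 Y134.001
M4 S913
G1 X23.982 Y94.257 F1557
G1 X72.870 Y21.439
G1 X59.522 Y45.296
G1 X10.537 Y27.071
G1 X105.770 Y32.061
M5
G0 X105.310 Y140.165
M4 S295
G1 X36.789 Y165.438 F3182
G1 X98.971 Y53.184
G1 X55.530 Y137.775
G1 X109.960 Y134.528
G1 X78.042 Y128.059
M5
G0 X0.000 Y0.000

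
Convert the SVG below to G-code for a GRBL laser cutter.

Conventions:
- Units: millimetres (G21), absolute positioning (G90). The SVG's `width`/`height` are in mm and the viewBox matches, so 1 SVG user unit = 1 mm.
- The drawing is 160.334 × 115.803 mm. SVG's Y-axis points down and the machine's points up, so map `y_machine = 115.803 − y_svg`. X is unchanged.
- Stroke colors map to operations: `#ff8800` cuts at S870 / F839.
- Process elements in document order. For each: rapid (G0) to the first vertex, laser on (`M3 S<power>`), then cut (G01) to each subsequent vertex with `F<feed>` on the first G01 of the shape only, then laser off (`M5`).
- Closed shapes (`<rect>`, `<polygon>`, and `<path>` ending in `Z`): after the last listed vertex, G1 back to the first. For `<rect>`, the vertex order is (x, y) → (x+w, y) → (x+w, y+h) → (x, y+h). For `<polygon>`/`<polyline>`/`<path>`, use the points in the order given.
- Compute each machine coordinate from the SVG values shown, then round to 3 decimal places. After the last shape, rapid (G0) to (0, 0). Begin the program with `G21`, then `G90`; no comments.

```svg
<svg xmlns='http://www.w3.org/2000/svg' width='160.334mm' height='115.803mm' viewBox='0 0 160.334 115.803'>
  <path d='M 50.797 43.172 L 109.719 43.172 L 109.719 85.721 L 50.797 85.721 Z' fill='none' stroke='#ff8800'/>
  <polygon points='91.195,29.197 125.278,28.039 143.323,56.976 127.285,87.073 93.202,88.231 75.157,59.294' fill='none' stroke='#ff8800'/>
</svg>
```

G21
G90
G0 X50.797 Y72.631
M3 S870
G01 X109.719 Y72.631 F839
G01 X109.719 Y30.082
G01 X50.797 Y30.082
G01 X50.797 Y72.631
M5
G0 X91.195 Y86.606
M3 S870
G01 X125.278 Y87.764 F839
G01 X143.323 Y58.827
G01 X127.285 Y28.730
G01 X93.202 Y27.572
G01 X75.157 Y56.509
G01 X91.195 Y86.606
M5
G0 X0.000 Y0.000

viewBox `0 0 160.334 115.803` with mm width/height → 1 unit = 1 mm. Flip: y_m = 115.803 − y_svg.

**Shape 1** — `<path>` rectangle, stroke `#ff8800` → cut (S870, F839). Machine vertices: (50.797,72.631) → (109.719,72.631) → (109.719,30.082) → (50.797,30.082) → (50.797,72.631). Closed: final G1 returns to the first vertex.

**Shape 2** — `<polygon>` regular polygon, stroke `#ff8800` → cut (S870, F839). Machine vertices: (91.195,86.606) → (125.278,87.764) → (143.323,58.827) → (127.285,28.730) → (93.202,27.572) → (75.157,56.509) → (91.195,86.606). Closed: final G1 returns to the first vertex.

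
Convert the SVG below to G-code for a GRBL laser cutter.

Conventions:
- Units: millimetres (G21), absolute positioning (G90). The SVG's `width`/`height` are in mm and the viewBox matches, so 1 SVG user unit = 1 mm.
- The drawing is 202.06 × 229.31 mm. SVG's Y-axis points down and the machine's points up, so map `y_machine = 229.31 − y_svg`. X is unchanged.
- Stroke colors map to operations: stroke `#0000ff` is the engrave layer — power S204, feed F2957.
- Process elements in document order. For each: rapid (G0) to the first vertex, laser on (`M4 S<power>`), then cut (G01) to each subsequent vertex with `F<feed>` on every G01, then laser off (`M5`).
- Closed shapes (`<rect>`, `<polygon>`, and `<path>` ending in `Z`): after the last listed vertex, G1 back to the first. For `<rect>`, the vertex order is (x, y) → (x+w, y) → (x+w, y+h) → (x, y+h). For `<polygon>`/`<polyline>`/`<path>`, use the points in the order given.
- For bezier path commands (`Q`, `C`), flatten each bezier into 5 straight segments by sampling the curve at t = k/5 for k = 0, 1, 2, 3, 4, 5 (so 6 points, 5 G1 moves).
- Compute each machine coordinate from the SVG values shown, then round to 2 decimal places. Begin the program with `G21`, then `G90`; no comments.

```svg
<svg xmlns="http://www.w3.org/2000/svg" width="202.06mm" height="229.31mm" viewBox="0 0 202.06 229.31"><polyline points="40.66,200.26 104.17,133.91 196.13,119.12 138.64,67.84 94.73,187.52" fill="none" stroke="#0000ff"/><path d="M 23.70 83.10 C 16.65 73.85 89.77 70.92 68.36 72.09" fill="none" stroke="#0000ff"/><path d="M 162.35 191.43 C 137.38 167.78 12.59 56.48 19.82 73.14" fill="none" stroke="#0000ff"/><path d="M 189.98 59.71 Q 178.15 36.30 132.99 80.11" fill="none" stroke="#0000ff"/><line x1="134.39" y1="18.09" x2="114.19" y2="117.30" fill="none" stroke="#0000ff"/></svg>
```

Since the viewBox matches the mm dimensions, user units are millimetres directly. The only transform is the Y-flip y_m = 229.31 − y_svg.

Shape 1 is a open polyline drawn with `<polyline>`. Its stroke #0000ff means engrave at S204, F2957. After flipping Y the toolpath is (40.66,29.05) → (104.17,95.40) → (196.13,110.19) → (138.64,161.47) → (94.73,41.79).

Shape 2 is a cubic bezier drawn with `<path>`. Its stroke #0000ff means engrave at S204, F2957. After flipping Y the toolpath is (23.70,146.21) → (27.69,151.02) → (42.54,154.42) → (59.86,156.51) → (71.26,157.41) → (68.36,157.22).

Shape 3 is a cubic bezier drawn with `<path>`. Its stroke #0000ff means engrave at S204, F2957. After flipping Y the toolpath is (162.35,37.88) → (137.24,60.86) → (99.31,94.53) → (59.68,128.54) → (29.47,152.54) → (19.82,156.17).

Shape 4 is a quadratic bezier drawn with `<path>`. Its stroke #0000ff means engrave at S204, F2957. After flipping Y the toolpath is (189.98,169.60) → (183.91,176.28) → (175.18,177.57) → (163.79,173.49) → (149.72,164.04) → (132.99,149.20).

Shape 5 is a line segment drawn with `<line>`. Its stroke #0000ff means engrave at S204, F2957. After flipping Y the toolpath is (134.39,211.22) → (114.19,112.01).

G21
G90
G0 X40.66 Y29.05
M4 S204
G01 X104.17 Y95.40 F2957
G01 X196.13 Y110.19 F2957
G01 X138.64 Y161.47 F2957
G01 X94.73 Y41.79 F2957
M5
G0 X23.70 Y146.21
M4 S204
G01 X27.69 Y151.02 F2957
G01 X42.54 Y154.42 F2957
G01 X59.86 Y156.51 F2957
G01 X71.26 Y157.41 F2957
G01 X68.36 Y157.22 F2957
M5
G0 X162.35 Y37.88
M4 S204
G01 X137.24 Y60.86 F2957
G01 X99.31 Y94.53 F2957
G01 X59.68 Y128.54 F2957
G01 X29.47 Y152.54 F2957
G01 X19.82 Y156.17 F2957
M5
G0 X189.98 Y169.60
M4 S204
G01 X183.91 Y176.28 F2957
G01 X175.18 Y177.57 F2957
G01 X163.79 Y173.49 F2957
G01 X149.72 Y164.04 F2957
G01 X132.99 Y149.20 F2957
M5
G0 X134.39 Y211.22
M4 S204
G01 X114.19 Y112.01 F2957
M5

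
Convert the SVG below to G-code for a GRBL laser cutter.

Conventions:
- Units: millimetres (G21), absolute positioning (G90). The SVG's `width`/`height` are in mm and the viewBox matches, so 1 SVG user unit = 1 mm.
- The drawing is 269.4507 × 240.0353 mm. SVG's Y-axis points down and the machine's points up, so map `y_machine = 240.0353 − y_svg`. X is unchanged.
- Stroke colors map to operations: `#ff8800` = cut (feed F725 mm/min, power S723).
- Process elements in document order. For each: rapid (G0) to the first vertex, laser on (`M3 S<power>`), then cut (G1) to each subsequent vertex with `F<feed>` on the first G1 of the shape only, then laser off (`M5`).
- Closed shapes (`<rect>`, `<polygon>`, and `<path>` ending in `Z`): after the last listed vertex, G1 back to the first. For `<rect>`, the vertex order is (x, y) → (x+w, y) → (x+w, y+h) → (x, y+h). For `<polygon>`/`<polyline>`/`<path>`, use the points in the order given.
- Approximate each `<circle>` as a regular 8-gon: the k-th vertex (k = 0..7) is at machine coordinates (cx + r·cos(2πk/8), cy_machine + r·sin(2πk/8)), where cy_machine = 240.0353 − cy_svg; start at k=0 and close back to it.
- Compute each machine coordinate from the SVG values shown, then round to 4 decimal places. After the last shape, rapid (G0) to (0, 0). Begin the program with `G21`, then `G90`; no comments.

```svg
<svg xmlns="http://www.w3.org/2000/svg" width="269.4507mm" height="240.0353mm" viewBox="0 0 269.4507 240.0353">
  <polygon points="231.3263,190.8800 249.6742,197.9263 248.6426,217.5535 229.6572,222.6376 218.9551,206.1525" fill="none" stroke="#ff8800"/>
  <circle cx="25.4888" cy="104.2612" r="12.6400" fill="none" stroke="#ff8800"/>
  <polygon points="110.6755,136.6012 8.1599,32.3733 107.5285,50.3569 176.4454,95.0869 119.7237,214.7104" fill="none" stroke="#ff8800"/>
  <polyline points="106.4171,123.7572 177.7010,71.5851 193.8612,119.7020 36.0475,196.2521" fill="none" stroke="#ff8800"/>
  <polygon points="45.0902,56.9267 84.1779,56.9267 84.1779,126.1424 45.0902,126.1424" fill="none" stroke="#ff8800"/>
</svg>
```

G21
G90
G0 X231.3263 Y49.1553
M3 S723
G1 X249.6742 Y42.1090 F725
G1 X248.6426 Y22.4818
G1 X229.6572 Y17.3977
G1 X218.9551 Y33.8828
G1 X231.3263 Y49.1553
M5
G0 X38.1288 Y135.7741
M3 S723
G1 X34.4266 Y144.7119 F725
G1 X25.4888 Y148.4141
G1 X16.5510 Y144.7119
G1 X12.8488 Y135.7741
G1 X16.5510 Y126.8363
G1 X25.4888 Y123.1341
G1 X34.4266 Y126.8363
G1 X38.1288 Y135.7741
M5
G0 X110.6755 Y103.4341
M3 S723
G1 X8.1599 Y207.6620 F725
G1 X107.5285 Y189.6784
G1 X176.4454 Y144.9484
G1 X119.7237 Y25.3249
G1 X110.6755 Y103.4341
M5
G0 X106.4171 Y116.2781
M3 S723
G1 X177.7010 Y168.4502 F725
G1 X193.8612 Y120.3333
G1 X36.0475 Y43.7832
M5
G0 X45.0902 Y183.1086
M3 S723
G1 X84.1779 Y183.1086 F725
G1 X84.1779 Y113.8929
G1 X45.0902 Y113.8929
G1 X45.0902 Y183.1086
M5
G0 X0.0000 Y0.0000

viewBox `0 0 269.4507 240.0353` with mm width/height → 1 unit = 1 mm. Flip: y_m = 240.0353 − y_svg.

**Shape 1** — `<polygon>` regular polygon, stroke `#ff8800` → cut (S723, F725). Machine vertices: (231.3263,49.1553) → (249.6742,42.1090) → (248.6426,22.4818) → (229.6572,17.3977) → (218.9551,33.8828) → (231.3263,49.1553). Closed: final G1 returns to the first vertex.

**Shape 2** — `<circle>` circle, stroke `#ff8800` → cut (S723, F725). Machine vertices: (38.1288,135.7741) → (34.4266,144.7119) → (25.4888,148.4141) → (16.5510,144.7119) → (12.8488,135.7741) → (16.5510,126.8363) → (25.4888,123.1341) → (34.4266,126.8363) → (38.1288,135.7741). Closed: final G1 returns to the first vertex.

**Shape 3** — `<polygon>` closed polygon, stroke `#ff8800` → cut (S723, F725). Machine vertices: (110.6755,103.4341) → (8.1599,207.6620) → (107.5285,189.6784) → (176.4454,144.9484) → (119.7237,25.3249) → (110.6755,103.4341). Closed: final G1 returns to the first vertex.

**Shape 4** — `<polyline>` open polyline, stroke `#ff8800` → cut (S723, F725). Machine vertices: (106.4171,116.2781) → (177.7010,168.4502) → (193.8612,120.3333) → (36.0475,43.7832). Open path.

**Shape 5** — `<polygon>` rectangle, stroke `#ff8800` → cut (S723, F725). Machine vertices: (45.0902,183.1086) → (84.1779,183.1086) → (84.1779,113.8929) → (45.0902,113.8929) → (45.0902,183.1086). Closed: final G1 returns to the first vertex.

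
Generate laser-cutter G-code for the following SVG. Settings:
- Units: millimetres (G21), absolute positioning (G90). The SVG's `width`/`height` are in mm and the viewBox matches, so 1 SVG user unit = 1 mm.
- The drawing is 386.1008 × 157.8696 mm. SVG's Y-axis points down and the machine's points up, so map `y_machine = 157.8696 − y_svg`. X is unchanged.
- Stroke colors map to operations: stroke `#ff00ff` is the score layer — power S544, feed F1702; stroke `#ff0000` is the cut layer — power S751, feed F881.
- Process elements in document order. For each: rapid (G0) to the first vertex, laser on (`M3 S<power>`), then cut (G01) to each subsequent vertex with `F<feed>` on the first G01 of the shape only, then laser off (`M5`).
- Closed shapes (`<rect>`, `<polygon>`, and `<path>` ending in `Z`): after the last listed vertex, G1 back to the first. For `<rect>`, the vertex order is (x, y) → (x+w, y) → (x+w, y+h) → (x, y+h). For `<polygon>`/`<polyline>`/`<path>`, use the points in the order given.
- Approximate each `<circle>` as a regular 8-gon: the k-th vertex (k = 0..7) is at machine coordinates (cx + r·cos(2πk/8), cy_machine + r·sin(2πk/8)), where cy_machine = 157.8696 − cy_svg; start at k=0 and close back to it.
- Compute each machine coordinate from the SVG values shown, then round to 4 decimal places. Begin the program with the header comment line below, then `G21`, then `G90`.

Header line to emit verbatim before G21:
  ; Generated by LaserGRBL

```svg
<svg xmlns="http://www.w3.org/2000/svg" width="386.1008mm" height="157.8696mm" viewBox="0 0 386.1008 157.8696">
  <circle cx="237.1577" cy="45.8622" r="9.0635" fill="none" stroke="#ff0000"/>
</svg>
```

viewBox `0 0 386.1008 157.8696` with mm width/height → 1 unit = 1 mm. Flip: y_m = 157.8696 − y_svg.

**Shape 1** — `<circle>` circle, stroke `#ff0000` → cut (S751, F881). Machine vertices: (246.2212,112.0074) → (243.5666,118.4163) → (237.1577,121.0709) → (230.7488,118.4163) → (228.0942,112.0074) → (230.7488,105.5985) → (237.1577,102.9439) → (243.5666,105.5985) → (246.2212,112.0074). Closed: final G1 returns to the first vertex.

; Generated by LaserGRBL
G21
G90
G0 X246.2212 Y112.0074
M3 S751
G01 X243.5666 Y118.4163 F881
G01 X237.1577 Y121.0709
G01 X230.7488 Y118.4163
G01 X228.0942 Y112.0074
G01 X230.7488 Y105.5985
G01 X237.1577 Y102.9439
G01 X243.5666 Y105.5985
G01 X246.2212 Y112.0074
M5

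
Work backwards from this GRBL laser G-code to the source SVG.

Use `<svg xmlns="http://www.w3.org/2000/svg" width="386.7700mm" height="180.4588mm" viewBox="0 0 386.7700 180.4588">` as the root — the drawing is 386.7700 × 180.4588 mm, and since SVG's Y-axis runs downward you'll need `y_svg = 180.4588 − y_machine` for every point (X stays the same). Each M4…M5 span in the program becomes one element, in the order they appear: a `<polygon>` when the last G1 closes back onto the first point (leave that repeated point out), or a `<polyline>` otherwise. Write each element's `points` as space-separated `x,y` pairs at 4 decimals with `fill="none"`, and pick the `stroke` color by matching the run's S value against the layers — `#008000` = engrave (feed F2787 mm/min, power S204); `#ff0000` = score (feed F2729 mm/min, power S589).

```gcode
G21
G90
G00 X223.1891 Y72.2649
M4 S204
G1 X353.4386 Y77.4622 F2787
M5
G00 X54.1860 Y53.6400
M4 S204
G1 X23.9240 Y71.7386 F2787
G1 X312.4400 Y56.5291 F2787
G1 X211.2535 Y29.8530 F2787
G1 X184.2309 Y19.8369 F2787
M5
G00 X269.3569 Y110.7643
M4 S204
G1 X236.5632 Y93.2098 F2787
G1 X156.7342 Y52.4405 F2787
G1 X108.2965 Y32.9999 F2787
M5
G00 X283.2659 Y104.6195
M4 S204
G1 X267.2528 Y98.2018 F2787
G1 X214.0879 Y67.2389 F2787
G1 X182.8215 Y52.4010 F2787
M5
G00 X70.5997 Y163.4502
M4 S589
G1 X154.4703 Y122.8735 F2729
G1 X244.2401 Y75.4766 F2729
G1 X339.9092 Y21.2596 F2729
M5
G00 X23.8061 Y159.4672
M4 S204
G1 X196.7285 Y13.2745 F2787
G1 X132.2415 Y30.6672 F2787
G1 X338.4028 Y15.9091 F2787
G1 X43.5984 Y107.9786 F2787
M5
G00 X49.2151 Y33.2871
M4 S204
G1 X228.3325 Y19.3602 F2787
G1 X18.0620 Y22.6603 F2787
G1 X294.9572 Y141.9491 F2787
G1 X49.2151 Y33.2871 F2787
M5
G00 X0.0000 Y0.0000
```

<svg xmlns="http://www.w3.org/2000/svg" width="386.7700mm" height="180.4588mm" viewBox="0 0 386.7700 180.4588">
  <polyline points="223.1891,108.1939 353.4386,102.9966" fill="none" stroke="#008000"/>
  <polyline points="54.1860,126.8188 23.9240,108.7202 312.4400,123.9297 211.2535,150.6058 184.2309,160.6219" fill="none" stroke="#008000"/>
  <polyline points="269.3569,69.6945 236.5632,87.2490 156.7342,128.0183 108.2965,147.4589" fill="none" stroke="#008000"/>
  <polyline points="283.2659,75.8393 267.2528,82.2570 214.0879,113.2199 182.8215,128.0578" fill="none" stroke="#008000"/>
  <polyline points="70.5997,17.0086 154.4703,57.5853 244.2401,104.9822 339.9092,159.1992" fill="none" stroke="#ff0000"/>
  <polyline points="23.8061,20.9916 196.7285,167.1843 132.2415,149.7916 338.4028,164.5497 43.5984,72.4802" fill="none" stroke="#008000"/>
  <polygon points="49.2151,147.1717 228.3325,161.0986 18.0620,157.7985 294.9572,38.5097" fill="none" stroke="#008000"/>
</svg>

y_svg = 180.4588 − y_m.

[1] S204→`#008000` (engrave); open run; points: 223.1891,108.1939 353.4386,102.9966

[2] S204→`#008000` (engrave); open run; points: 54.1860,126.8188 23.9240,108.7202 312.4400,123.9297 211.2535,150.6058 184.2309,160.6219

[3] S204→`#008000` (engrave); open run; points: 269.3569,69.6945 236.5632,87.2490 156.7342,128.0183 108.2965,147.4589

[4] S204→`#008000` (engrave); open run; points: 283.2659,75.8393 267.2528,82.2570 214.0879,113.2199 182.8215,128.0578

[5] S589→`#ff0000` (score); open run; points: 70.5997,17.0086 154.4703,57.5853 244.2401,104.9822 339.9092,159.1992

[6] S204→`#008000` (engrave); open run; points: 23.8061,20.9916 196.7285,167.1843 132.2415,149.7916 338.4028,164.5497 43.5984,72.4802

[7] S204→`#008000` (engrave); closed run; points: 49.2151,147.1717 228.3325,161.0986 18.0620,157.7985 294.9572,38.5097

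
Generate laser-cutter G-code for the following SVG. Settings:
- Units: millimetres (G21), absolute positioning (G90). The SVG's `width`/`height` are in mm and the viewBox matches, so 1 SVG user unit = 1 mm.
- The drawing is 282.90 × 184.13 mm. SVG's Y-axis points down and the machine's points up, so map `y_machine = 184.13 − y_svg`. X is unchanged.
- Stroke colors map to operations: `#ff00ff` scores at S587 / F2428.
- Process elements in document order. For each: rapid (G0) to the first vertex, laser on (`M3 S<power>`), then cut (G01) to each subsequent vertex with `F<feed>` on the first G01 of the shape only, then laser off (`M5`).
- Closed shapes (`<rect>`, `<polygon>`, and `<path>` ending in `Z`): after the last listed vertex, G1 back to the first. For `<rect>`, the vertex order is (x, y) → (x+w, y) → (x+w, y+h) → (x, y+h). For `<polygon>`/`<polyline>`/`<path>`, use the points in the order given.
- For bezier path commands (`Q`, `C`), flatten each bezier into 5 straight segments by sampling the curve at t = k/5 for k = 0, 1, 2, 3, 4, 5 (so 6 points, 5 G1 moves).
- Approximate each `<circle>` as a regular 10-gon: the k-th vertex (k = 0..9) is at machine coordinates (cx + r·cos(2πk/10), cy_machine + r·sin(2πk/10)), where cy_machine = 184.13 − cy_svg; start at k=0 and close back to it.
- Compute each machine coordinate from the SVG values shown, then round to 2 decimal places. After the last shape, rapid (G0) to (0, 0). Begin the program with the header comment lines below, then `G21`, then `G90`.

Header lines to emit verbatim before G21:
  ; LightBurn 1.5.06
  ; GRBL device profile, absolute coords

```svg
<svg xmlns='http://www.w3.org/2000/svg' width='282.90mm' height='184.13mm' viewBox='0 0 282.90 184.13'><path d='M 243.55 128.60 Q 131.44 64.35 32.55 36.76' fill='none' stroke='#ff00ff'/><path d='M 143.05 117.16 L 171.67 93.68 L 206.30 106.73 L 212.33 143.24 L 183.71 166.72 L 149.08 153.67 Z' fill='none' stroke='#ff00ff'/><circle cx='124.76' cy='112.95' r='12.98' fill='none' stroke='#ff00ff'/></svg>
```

; LightBurn 1.5.06
; GRBL device profile, absolute coords
G21
G90
G0 X243.55 Y55.53
M3 S587
G01 X199.23 Y79.76 F2428
G01 X155.98 Y101.06
G01 X113.78 Y119.43
G01 X72.63 Y134.87
G01 X32.55 Y147.37
M5
G0 X143.05 Y66.97
M3 S587
G01 X171.67 Y90.45 F2428
G01 X206.30 Y77.40
G01 X212.33 Y40.89
G01 X183.71 Y17.41
G01 X149.08 Y30.46
G01 X143.05 Y66.97
M5
G0 X137.74 Y71.18
M3 S587
G01 X135.26 Y78.81 F2428
G01 X128.77 Y83.52
G01 X120.75 Y83.52
G01 X114.26 Y78.81
G01 X111.78 Y71.18
G01 X114.26 Y63.55
G01 X120.75 Y58.84
G01 X128.77 Y58.84
G01 X135.26 Y63.55
G01 X137.74 Y71.18
M5
G0 X0.00 Y0.00

1 u = 1 mm; y_m = 184.13 − y.

[1] `<path>` quadratic bezier, #ff00ff→score S587 F2428: (243.55,55.53) → (199.23,79.76) → (155.98,101.06) → (113.78,119.43) → (72.63,134.87) → (32.55,147.37)

[2] `<path>` regular polygon, #ff00ff→score S587 F2428: (143.05,66.97) → (171.67,90.45) → (206.30,77.40) → (212.33,40.89) → (183.71,17.41) → (149.08,30.46) → (143.05,66.97) (closed)

[3] `<circle>` circle, #ff00ff→score S587 F2428: (137.74,71.18) → (135.26,78.81) → (128.77,83.52) → (120.75,83.52) → (114.26,78.81) → (111.78,71.18) → (114.26,63.55) → (120.75,58.84) → (128.77,58.84) → (135.26,63.55) → (137.74,71.18) (closed)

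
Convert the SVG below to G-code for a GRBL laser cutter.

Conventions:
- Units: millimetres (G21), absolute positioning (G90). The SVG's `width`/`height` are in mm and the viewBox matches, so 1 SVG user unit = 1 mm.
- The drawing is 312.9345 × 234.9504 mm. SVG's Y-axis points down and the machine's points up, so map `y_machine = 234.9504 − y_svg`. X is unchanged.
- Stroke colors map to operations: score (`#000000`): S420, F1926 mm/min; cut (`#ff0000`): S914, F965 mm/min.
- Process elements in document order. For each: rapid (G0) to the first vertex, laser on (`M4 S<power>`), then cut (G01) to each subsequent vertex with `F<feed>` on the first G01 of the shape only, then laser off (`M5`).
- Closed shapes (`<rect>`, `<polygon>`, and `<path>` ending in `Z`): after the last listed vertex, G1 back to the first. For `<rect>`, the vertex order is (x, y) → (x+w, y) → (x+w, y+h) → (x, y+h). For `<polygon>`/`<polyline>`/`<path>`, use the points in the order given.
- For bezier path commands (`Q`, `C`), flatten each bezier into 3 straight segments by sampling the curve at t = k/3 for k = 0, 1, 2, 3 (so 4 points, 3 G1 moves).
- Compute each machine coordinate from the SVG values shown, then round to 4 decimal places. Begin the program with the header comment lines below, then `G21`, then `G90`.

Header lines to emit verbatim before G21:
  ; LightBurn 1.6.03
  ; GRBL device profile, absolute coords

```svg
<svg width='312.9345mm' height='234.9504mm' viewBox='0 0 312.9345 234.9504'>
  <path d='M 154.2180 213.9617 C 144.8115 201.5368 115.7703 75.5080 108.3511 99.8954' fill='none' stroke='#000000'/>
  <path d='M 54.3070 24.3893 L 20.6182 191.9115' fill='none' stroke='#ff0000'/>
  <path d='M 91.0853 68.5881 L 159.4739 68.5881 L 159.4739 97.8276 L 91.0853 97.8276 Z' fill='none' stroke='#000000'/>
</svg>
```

; LightBurn 1.6.03
; GRBL device profile, absolute coords
G21
G90
G0 X154.2180 Y20.9887
M4 S420
G01 X139.7946 Y61.5030 F1926
G01 X121.4496 Y119.0822
G01 X108.3511 Y135.0550
M5
G0 X54.3070 Y210.5611
M4 S914
G01 X20.6182 Y43.0389 F965
M5
G0 X91.0853 Y166.3623
M4 S420
G01 X159.4739 Y166.3623 F1926
G01 X159.4739 Y137.1228
G01 X91.0853 Y137.1228
G01 X91.0853 Y166.3623
M5

1 u = 1 mm; y_m = 234.9504 − y.

[1] `<path>` cubic bezier, #000000→score S420 F1926: (154.2180,20.9887) → (139.7946,61.5030) → (121.4496,119.0822) → (108.3511,135.0550)

[2] `<path>` line segment, #ff0000→cut S914 F965: (54.3070,210.5611) → (20.6182,43.0389)

[3] `<path>` rectangle, #000000→score S420 F1926: (91.0853,166.3623) → (159.4739,166.3623) → (159.4739,137.1228) → (91.0853,137.1228) → (91.0853,166.3623) (closed)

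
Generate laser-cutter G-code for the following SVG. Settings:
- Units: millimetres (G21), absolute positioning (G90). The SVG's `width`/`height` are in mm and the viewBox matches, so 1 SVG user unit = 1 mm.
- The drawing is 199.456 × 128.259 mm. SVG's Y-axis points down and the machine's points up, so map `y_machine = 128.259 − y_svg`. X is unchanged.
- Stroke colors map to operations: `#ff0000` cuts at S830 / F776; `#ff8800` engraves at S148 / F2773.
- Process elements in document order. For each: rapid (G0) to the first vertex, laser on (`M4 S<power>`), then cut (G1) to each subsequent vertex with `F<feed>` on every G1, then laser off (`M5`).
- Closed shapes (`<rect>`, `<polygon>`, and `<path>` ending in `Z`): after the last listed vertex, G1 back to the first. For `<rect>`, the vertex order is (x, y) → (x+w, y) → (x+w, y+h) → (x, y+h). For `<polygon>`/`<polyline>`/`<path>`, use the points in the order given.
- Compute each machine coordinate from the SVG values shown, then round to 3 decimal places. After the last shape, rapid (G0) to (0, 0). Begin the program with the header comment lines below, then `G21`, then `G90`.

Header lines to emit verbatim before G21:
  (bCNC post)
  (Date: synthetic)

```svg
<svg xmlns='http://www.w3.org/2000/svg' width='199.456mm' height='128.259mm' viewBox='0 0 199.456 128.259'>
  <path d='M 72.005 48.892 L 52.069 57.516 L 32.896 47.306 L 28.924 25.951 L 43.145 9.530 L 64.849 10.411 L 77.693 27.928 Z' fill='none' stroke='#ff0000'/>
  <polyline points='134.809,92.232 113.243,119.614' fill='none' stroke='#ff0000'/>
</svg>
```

(bCNC post)
(Date: synthetic)
G21
G90
G0 X72.005 Y79.367
M4 S830
G1 X52.069 Y70.743 F776
G1 X32.896 Y80.953 F776
G1 X28.924 Y102.308 F776
G1 X43.145 Y118.729 F776
G1 X64.849 Y117.848 F776
G1 X77.693 Y100.331 F776
G1 X72.005 Y79.367 F776
M5
G0 X134.809 Y36.027
M4 S830
G1 X113.243 Y8.645 F776
M5
G0 X0.000 Y0.000

Since the viewBox matches the mm dimensions, user units are millimetres directly. The only transform is the Y-flip y_m = 128.259 − y_svg.

Shape 1 is a regular polygon drawn with `<path>`. Its stroke #ff0000 means cut at S830, F776. After flipping Y the toolpath is (72.005,79.367) → (52.069,70.743) → (32.896,80.953) → (28.924,102.308) → (43.145,118.729) → (64.849,117.848) → (77.693,100.331) → (72.005,79.367), returning to the start.

Shape 2 is a line segment drawn with `<polyline>`. Its stroke #ff0000 means cut at S830, F776. After flipping Y the toolpath is (134.809,36.027) → (113.243,8.645).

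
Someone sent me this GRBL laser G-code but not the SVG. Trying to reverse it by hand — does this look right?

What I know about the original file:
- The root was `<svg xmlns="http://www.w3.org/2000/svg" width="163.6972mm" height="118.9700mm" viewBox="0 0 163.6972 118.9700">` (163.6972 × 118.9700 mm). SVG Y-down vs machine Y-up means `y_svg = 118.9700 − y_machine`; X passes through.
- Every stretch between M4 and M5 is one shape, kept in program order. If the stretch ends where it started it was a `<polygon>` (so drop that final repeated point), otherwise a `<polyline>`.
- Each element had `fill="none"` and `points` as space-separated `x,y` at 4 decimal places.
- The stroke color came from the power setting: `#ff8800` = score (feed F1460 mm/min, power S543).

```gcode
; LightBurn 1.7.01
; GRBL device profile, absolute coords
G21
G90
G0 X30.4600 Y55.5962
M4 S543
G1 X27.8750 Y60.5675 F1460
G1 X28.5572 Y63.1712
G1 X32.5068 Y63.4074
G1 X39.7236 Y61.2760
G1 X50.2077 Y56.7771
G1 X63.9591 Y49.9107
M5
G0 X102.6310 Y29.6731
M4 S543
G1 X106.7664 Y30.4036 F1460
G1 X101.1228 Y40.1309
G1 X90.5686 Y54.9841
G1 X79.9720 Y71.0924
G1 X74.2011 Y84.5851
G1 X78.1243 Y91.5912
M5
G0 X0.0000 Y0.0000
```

<svg xmlns="http://www.w3.org/2000/svg" width="163.6972mm" height="118.9700mm" viewBox="0 0 163.6972 118.9700">
  <polyline points="30.4600,63.3738 27.8750,58.4025 28.5572,55.7988 32.5068,55.5626 39.7236,57.6940 50.2077,62.1929 63.9591,69.0593" fill="none" stroke="#ff8800"/>
  <polyline points="102.6310,89.2969 106.7664,88.5664 101.1228,78.8391 90.5686,63.9859 79.9720,47.8776 74.2011,34.3849 78.1243,27.3788" fill="none" stroke="#ff8800"/>
</svg>

Each laser-on run becomes one SVG element. Flip Y back into SVG space with y_svg = 118.9700 − y_machine. Every run uses S543, so all elements get stroke `#ff8800` (score).

Run 1: The run is open, so emit a `<polyline>` with points (Y-flipped): 30.4600,63.3738 27.8750,58.4025 28.5572,55.7988 32.5068,55.5626 39.7236,57.6940 50.2077,62.1929 63.9591,69.0593.

Run 2: The run is open, so emit a `<polyline>` with points (Y-flipped): 102.6310,89.2969 106.7664,88.5664 101.1228,78.8391 90.5686,63.9859 79.9720,47.8776 74.2011,34.3849 78.1243,27.3788.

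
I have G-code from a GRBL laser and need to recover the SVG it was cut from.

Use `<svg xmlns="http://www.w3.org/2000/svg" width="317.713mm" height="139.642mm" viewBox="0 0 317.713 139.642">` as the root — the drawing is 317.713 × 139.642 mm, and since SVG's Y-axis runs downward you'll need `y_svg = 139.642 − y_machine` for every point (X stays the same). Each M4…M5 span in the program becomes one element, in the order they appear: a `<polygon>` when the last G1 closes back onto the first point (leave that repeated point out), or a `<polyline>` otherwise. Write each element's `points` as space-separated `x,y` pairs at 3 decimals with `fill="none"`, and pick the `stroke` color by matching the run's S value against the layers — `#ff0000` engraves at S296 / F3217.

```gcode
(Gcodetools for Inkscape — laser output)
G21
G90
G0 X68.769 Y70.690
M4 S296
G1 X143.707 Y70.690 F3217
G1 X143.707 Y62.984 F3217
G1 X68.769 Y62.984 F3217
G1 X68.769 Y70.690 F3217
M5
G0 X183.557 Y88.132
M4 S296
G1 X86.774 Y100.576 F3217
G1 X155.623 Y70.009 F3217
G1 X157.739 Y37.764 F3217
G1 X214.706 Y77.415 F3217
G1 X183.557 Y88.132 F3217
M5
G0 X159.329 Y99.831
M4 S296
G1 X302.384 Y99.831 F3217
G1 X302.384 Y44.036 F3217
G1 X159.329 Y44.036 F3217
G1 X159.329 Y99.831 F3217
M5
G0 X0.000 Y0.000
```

<svg xmlns="http://www.w3.org/2000/svg" width="317.713mm" height="139.642mm" viewBox="0 0 317.713 139.642">
  <polygon points="68.769,68.952 143.707,68.952 143.707,76.658 68.769,76.658" fill="none" stroke="#ff0000"/>
  <polygon points="183.557,51.510 86.774,39.066 155.623,69.633 157.739,101.878 214.706,62.227" fill="none" stroke="#ff0000"/>
  <polygon points="159.329,39.811 302.384,39.811 302.384,95.606 159.329,95.606" fill="none" stroke="#ff0000"/>
</svg>

Machine Y-up, SVG Y-down with viewBox height 139.642, so y_svg = 139.642 − y_machine; X carries over. Every run uses S296, so all elements get stroke `#ff0000` (engrave).

Run 1: The run returns to its start, so emit a `<polygon>` with points (Y-flipped): 68.769,68.952 143.707,68.952 143.707,76.658 68.769,76.658.

Run 2: The run returns to its start, so emit a `<polygon>` with points (Y-flipped): 183.557,51.510 86.774,39.066 155.623,69.633 157.739,101.878 214.706,62.227.

Run 3: The run returns to its start, so emit a `<polygon>` with points (Y-flipped): 159.329,39.811 302.384,39.811 302.384,95.606 159.329,95.606.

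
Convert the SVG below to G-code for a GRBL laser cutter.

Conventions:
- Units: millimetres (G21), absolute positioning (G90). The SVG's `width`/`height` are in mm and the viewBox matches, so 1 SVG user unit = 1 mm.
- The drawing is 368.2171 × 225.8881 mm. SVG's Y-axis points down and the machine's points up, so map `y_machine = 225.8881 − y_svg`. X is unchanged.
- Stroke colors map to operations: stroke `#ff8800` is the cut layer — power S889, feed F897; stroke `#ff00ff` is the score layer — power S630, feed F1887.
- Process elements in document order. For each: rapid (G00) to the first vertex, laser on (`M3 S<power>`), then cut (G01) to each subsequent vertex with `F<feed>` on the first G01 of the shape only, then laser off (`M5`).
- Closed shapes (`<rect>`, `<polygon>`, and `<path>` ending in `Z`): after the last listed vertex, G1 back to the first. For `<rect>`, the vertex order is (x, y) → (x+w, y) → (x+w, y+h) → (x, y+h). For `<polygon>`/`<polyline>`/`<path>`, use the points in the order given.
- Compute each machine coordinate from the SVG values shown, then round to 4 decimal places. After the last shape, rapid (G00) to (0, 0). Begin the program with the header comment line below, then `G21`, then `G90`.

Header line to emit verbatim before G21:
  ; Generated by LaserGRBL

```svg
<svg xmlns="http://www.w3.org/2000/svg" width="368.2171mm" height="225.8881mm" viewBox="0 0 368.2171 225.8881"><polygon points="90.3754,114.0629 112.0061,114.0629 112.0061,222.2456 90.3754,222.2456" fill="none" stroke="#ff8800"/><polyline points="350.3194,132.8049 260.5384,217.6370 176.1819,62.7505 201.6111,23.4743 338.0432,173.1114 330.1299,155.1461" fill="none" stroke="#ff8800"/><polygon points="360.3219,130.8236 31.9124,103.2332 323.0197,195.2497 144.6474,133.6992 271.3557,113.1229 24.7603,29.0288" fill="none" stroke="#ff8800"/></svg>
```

; Generated by LaserGRBL
G21
G90
G00 X90.3754 Y111.8252
M3 S889
G01 X112.0061 Y111.8252 F897
G01 X112.0061 Y3.6425
G01 X90.3754 Y3.6425
G01 X90.3754 Y111.8252
M5
G00 X350.3194 Y93.0832
M3 S889
G01 X260.5384 Y8.2511 F897
G01 X176.1819 Y163.1376
G01 X201.6111 Y202.4138
G01 X338.0432 Y52.7767
G01 X330.1299 Y70.7420
M5
G00 X360.3219 Y95.0645
M3 S889
G01 X31.9124 Y122.6549 F897
G01 X323.0197 Y30.6384
G01 X144.6474 Y92.1889
G01 X271.3557 Y112.7652
G01 X24.7603 Y196.8593
G01 X360.3219 Y95.0645
M5
G00 X0.0000 Y0.0000

Since the viewBox matches the mm dimensions, user units are millimetres directly. The only transform is the Y-flip y_m = 225.8881 − y_svg.

Shape 1 is a rectangle drawn with `<polygon>`. Its stroke #ff8800 means cut at S889, F897. After flipping Y the toolpath is (90.3754,111.8252) → (112.0061,111.8252) → (112.0061,3.6425) → (90.3754,3.6425) → (90.3754,111.8252), returning to the start.

Shape 2 is a open polyline drawn with `<polyline>`. Its stroke #ff8800 means cut at S889, F897. After flipping Y the toolpath is (350.3194,93.0832) → (260.5384,8.2511) → (176.1819,163.1376) → (201.6111,202.4138) → (338.0432,52.7767) → (330.1299,70.7420).

Shape 3 is a closed polygon drawn with `<polygon>`. Its stroke #ff8800 means cut at S889, F897. After flipping Y the toolpath is (360.3219,95.0645) → (31.9124,122.6549) → (323.0197,30.6384) → (144.6474,92.1889) → (271.3557,112.7652) → (24.7603,196.8593) → (360.3219,95.0645), returning to the start.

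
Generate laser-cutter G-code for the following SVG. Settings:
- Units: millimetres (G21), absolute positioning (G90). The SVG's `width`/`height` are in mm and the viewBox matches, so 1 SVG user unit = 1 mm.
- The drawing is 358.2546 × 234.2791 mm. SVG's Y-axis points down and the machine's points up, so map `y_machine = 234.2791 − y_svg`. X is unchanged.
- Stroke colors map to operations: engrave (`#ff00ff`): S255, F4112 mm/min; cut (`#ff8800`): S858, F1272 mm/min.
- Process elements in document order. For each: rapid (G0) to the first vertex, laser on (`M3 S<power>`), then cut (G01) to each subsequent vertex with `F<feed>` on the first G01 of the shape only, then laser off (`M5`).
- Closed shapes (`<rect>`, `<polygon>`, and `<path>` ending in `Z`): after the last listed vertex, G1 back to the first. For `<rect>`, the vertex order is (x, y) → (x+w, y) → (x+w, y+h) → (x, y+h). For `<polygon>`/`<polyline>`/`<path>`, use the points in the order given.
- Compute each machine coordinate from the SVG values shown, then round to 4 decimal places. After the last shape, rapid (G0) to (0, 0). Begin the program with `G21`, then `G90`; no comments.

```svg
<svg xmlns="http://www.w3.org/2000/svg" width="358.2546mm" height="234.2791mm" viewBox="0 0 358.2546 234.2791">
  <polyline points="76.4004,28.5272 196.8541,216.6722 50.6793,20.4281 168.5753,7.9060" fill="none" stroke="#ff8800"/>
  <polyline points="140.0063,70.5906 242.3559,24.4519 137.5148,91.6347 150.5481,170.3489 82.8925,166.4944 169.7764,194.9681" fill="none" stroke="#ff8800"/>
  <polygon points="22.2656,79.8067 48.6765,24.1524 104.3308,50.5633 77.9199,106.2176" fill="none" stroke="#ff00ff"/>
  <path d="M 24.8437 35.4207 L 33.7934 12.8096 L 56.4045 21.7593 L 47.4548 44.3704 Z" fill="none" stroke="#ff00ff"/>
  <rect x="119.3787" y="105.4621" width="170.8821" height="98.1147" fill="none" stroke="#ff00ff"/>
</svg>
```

viewBox `0 0 358.2546 234.2791` with mm width/height → 1 unit = 1 mm. Flip: y_m = 234.2791 − y_svg.

**Shape 1** — `<polyline>` open polyline, stroke `#ff8800` → cut (S858, F1272). Machine vertices: (76.4004,205.7519) → (196.8541,17.6069) → (50.6793,213.8510) → (168.5753,226.3731). Open path.

**Shape 2** — `<polyline>` open polyline, stroke `#ff8800` → cut (S858, F1272). Machine vertices: (140.0063,163.6885) → (242.3559,209.8272) → (137.5148,142.6444) → (150.5481,63.9302) → (82.8925,67.7847) → (169.7764,39.3110). Open path.

**Shape 3** — `<polygon>` regular polygon, stroke `#ff00ff` → engrave (S255, F4112). Machine vertices: (22.2656,154.4724) → (48.6765,210.1267) → (104.3308,183.7158) → (77.9199,128.0615) → (22.2656,154.4724). Closed: final G1 returns to the first vertex.

**Shape 4** — `<path>` regular polygon, stroke `#ff00ff` → engrave (S255, F4112). Machine vertices: (24.8437,198.8584) → (33.7934,221.4695) → (56.4045,212.5198) → (47.4548,189.9087) → (24.8437,198.8584). Closed: final G1 returns to the first vertex.

**Shape 5** — `<rect>` rectangle, stroke `#ff00ff` → engrave (S255, F4112). Machine vertices: (119.3787,128.8170) → (290.2608,128.8170) → (290.2608,30.7023) → (119.3787,30.7023) → (119.3787,128.8170). Closed: final G1 returns to the first vertex.

G21
G90
G0 X76.4004 Y205.7519
M3 S858
G01 X196.8541 Y17.6069 F1272
G01 X50.6793 Y213.8510
G01 X168.5753 Y226.3731
M5
G0 X140.0063 Y163.6885
M3 S858
G01 X242.3559 Y209.8272 F1272
G01 X137.5148 Y142.6444
G01 X150.5481 Y63.9302
G01 X82.8925 Y67.7847
G01 X169.7764 Y39.3110
M5
G0 X22.2656 Y154.4724
M3 S255
G01 X48.6765 Y210.1267 F4112
G01 X104.3308 Y183.7158
G01 X77.9199 Y128.0615
G01 X22.2656 Y154.4724
M5
G0 X24.8437 Y198.8584
M3 S255
G01 X33.7934 Y221.4695 F4112
G01 X56.4045 Y212.5198
G01 X47.4548 Y189.9087
G01 X24.8437 Y198.8584
M5
G0 X119.3787 Y128.8170
M3 S255
G01 X290.2608 Y128.8170 F4112
G01 X290.2608 Y30.7023
G01 X119.3787 Y30.7023
G01 X119.3787 Y128.8170
M5
G0 X0.0000 Y0.0000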